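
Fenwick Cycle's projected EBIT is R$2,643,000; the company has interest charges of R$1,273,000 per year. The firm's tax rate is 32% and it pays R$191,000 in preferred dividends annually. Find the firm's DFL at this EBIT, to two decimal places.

2.43

Annual interest charges come to R$1,273,000.00.
Preferred dividends grossed up pre-tax: R$191,000 / (1 − 0.32) = R$280,882.35.
DFL = EBIT ÷ [EBIT − I − D_p/(1−t)] = R$2,643,000 ÷ [R$2,643,000 − R$1,273,000.00 − R$280,882.35] = R$2,643,000 ÷ R$1,089,117.65 = 2.4267.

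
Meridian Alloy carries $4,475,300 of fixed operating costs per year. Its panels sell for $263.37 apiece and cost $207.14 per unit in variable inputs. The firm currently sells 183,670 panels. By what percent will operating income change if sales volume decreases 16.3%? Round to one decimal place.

-28.8%

Total contribution margin = 183,670 × $56.23 = $10,327,764.10.
Operating income = contribution − fixed costs = $10,327,764.10 − $4,475,300 = $5,852,464.10.
DOL = contribution ÷ EBIT = $10,327,764.10 ÷ $5,852,464.10 = 1.7647.
Operating income changes by 1.7647 × -16.3% = -28.8%.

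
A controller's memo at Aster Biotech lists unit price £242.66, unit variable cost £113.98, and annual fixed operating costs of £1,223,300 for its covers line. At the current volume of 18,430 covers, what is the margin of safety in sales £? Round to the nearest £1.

Unit CM = price − variable cost = £242.66 − £113.98 = £128.68. Break-even units = £1,223,300 ÷ £128.68 = 9,506.53; break-even revenue = 9,506.53 × £242.66 = £2,306,854.04.
Actual sales revenue = 18,430 × £242.66 = £4,472,223.80.
Margin of safety = £4,472,223.80 − £2,306,854.04 = £2,165,370.

£2,165,370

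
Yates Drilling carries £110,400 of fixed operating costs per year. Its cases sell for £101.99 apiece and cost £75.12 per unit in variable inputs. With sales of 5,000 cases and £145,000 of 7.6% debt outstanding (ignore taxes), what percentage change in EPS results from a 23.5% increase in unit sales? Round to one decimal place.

+244.2%

Contribution at this volume is 5,000 × £26.87 = £134,350.00.
Subtracting fixed costs: EBIT = £134,350.00 − £110,400 = £23,950.00.
Interest = £11,020.00, so EBIT − I = £12,930.00.
DCL = total CM / (EBIT − I) = £134,350.00 / £12,930.00 = 10.3906.
EPS therefore changes by 10.3906 × (+23.5%) = +244.2%.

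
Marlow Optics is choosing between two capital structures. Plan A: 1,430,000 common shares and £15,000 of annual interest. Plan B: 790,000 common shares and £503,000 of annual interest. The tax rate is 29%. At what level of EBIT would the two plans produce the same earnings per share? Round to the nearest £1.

£1,105,375

At indifference, (EBIT − 15,000)(1 − t)/1,430,000 = (EBIT − 503,000)(1 − t)/790,000.
Cancelling (1 − t) and cross-multiplying: 790,000·(EBIT − 15,000) = 1,430,000·(EBIT − 503,000).
EBIT × (1,430,000 − 790,000) = 503,000 × 1,430,000 − 15,000 × 790,000 = 707,440,000,000, so EBIT = 707,440,000,000 ÷ 640,000 = 1,105,375.00.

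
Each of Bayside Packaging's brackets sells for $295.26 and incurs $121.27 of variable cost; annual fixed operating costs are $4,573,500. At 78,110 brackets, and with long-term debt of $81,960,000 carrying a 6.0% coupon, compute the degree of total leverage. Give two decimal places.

3.32

Contribution at this volume is 78,110 × $173.99 = $13,590,358.90.
Operating income = contribution − fixed costs = $13,590,358.90 − $4,573,500 = $9,016,858.90. Interest = $4,917,600.00, so EBIT − I = $4,099,258.90.
DCL = contribution ÷ (EBIT − I) = $13,590,358.90 ÷ $4,099,258.90 = 3.3153.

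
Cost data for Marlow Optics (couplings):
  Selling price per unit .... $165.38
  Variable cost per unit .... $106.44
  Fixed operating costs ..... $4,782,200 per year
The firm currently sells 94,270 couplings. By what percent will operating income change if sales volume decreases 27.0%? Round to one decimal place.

At 94,270 units, contribution = 94,270 × $58.94 = $5,556,273.80.
EBIT = $5,556,273.80 − $4,782,200 = $774,073.80.
So DOL = total CM / EBIT = $5,556,273.80 / $774,073.80 = 7.1780.
So EBIT moves 7.1780 × (-27.0%) = -193.8%.

-193.8%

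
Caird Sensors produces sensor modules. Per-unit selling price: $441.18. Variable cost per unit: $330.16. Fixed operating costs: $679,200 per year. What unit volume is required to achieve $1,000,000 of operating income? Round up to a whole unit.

Unit CM = price − variable cost = $441.18 − $330.16 = $111.02.
Units = (FC + target) / CM = ($679,200 + $1,000,000) / $111.02 = 15,125.20, so 15,126 sensor modules.

15,126 sensor modules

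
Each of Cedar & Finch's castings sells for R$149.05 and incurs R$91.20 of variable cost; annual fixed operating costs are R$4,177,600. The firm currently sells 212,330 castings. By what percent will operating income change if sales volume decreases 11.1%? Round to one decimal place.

-16.8%

Contribution at this volume is 212,330 × R$57.85 = R$12,283,290.50.
EBIT = R$12,283,290.50 − R$4,177,600 = R$8,105,690.50.
So DOL = total CM / EBIT = R$12,283,290.50 / R$8,105,690.50 = 1.5154.
Operating income changes by 1.5154 × -11.1% = -16.8%.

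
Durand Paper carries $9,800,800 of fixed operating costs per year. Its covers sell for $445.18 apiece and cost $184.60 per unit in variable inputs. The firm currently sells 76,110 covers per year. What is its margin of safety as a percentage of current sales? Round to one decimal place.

50.6%

Unit CM = price − variable cost = $445.18 − $184.60 = $260.58. Break-even units = $9,800,800 ÷ $260.58 = 37,611.48; break-even revenue = 37,611.48 × $445.18 = $16,743,879.59.
Current sales = 76,110 × $445.18 = $33,882,649.80.
Margin of safety = ($33,882,649.80 − $16,743,879.59) ÷ $33,882,649.80 = 50.6%.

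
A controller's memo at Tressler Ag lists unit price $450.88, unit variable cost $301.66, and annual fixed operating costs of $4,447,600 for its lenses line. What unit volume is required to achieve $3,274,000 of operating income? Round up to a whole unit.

Unit CM = price − variable cost = $450.88 − $301.66 = $149.22.
Units = (FC + target) / CM = ($4,447,600 + $3,274,000) / $149.22 = 51,746.41, so 51,747 lenses.

51,747 lenses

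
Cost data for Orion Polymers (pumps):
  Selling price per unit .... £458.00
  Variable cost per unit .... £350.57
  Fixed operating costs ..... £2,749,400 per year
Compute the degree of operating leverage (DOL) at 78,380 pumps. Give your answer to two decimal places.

1.48

Contribution at this volume is 78,380 × £107.43 = £8,420,363.40.
Operating income = contribution − fixed costs = £8,420,363.40 − £2,749,400 = £5,670,963.40.
Degree of operating leverage = £8,420,363.40 / £5,670,963.40 = 1.4848.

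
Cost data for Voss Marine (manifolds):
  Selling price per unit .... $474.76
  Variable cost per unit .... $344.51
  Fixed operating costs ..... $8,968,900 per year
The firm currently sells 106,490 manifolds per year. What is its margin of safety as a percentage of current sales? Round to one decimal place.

35.3%

Contribution margin per unit = $474.76 − $344.51 = $130.25. Break-even units = $8,968,900 ÷ $130.25 = 68,859.12; break-even revenue = 68,859.12 × $474.76 = $32,691,554.43.
Actual sales revenue = 106,490 × $474.76 = $50,557,192.40.
Margin of safety = ($50,557,192.40 − $32,691,554.43) ÷ $50,557,192.40 = 35.3%.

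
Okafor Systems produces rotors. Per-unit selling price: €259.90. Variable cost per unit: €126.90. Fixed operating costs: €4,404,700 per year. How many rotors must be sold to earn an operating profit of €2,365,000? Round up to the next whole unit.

50,900 rotors

Contribution margin per unit = €259.90 − €126.90 = €133.00.
Required volume = (fixed costs + target profit) ÷ CM = (€4,404,700 + €2,365,000) ÷ €133.00 = 50,900.00, so 50,900 rotors.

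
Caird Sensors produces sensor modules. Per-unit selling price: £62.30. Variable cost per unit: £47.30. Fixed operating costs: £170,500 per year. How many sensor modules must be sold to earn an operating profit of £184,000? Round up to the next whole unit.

23,634 sensor modules

Each unit contributes £62.30 − £47.30 = £15.00.
Need Q such that Q × £15.00 − £170,500 = £184,000, i.e. Q = £354,500 / £15.00 = 23,633.33 → 23,634.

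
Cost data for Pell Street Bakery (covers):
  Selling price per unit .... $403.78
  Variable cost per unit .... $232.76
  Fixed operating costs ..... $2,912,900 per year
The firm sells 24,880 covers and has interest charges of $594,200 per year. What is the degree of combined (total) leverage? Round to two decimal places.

5.69

Total contribution margin = 24,880 × $171.02 = $4,254,977.60.
Operating income = contribution − fixed costs = $4,254,977.60 − $2,912,900 = $1,342,077.60. Interest = $594,200.00, so EBIT − I = $747,877.60.
DCL = contribution ÷ (EBIT − I) = $4,254,977.60 ÷ $747,877.60 = 5.6894.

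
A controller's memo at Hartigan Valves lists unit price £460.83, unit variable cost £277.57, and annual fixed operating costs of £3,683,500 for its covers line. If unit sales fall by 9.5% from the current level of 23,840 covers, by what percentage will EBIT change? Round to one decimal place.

Total contribution margin = 23,840 × £183.26 = £4,368,918.40.
Operating income = contribution − fixed costs = £4,368,918.40 − £3,683,500 = £685,418.40.
DOL = contribution ÷ EBIT = £4,368,918.40 ÷ £685,418.40 = 6.3741.
Operating income changes by 6.3741 × -9.5% = -60.6%.

-60.6%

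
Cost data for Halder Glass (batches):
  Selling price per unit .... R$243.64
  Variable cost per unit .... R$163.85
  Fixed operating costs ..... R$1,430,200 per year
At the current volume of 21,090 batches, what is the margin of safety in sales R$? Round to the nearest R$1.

Contribution margin per unit = R$243.64 − R$163.85 = R$79.79. Break-even units = R$1,430,200 ÷ R$79.79 = 17,924.55; break-even revenue = 17,924.55 × R$243.64 = R$4,367,137.84.
Actual sales revenue = 21,090 × R$243.64 = R$5,138,367.60.
Margin of safety = R$5,138,367.60 − R$4,367,137.84 = R$771,230.

R$771,230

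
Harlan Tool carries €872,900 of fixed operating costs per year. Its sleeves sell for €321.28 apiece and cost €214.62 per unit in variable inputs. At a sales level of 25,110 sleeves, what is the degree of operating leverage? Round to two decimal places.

At 25,110 units, contribution = 25,110 × €106.66 = €2,678,232.60.
EBIT = €2,678,232.60 − €872,900 = €1,805,332.60.
So DOL = total CM / EBIT = €2,678,232.60 / €1,805,332.60 = 1.4835.

1.48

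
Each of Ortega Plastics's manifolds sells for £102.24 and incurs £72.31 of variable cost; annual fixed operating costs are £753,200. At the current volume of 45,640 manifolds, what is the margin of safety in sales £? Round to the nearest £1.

Unit CM = price − variable cost = £102.24 − £72.31 = £29.93. Break-even units = £753,200 ÷ £29.93 = 25,165.39; break-even revenue = 25,165.39 × £102.24 = £2,572,909.05.
Current sales = 45,640 × £102.24 = £4,666,233.60.
Margin of safety = £4,666,233.60 − £2,572,909.05 = £2,093,325.

£2,093,325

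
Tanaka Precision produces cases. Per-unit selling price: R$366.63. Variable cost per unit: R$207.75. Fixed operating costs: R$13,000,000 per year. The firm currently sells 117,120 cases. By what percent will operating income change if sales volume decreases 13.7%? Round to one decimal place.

Contribution at this volume is 117,120 × R$158.88 = R$18,608,025.60.
EBIT = R$18,608,025.60 − R$13,000,000 = R$5,608,025.60.
So DOL = total CM / EBIT = R$18,608,025.60 / R$5,608,025.60 = 3.3181.
So EBIT moves 3.3181 × (-13.7%) = -45.5%.

-45.5%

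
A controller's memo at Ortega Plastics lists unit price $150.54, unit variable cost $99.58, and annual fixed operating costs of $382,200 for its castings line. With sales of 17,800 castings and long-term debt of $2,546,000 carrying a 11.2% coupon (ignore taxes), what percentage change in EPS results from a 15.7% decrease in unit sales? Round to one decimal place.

-59.4%

Contribution at this volume is 17,800 × $50.96 = $907,088.00.
Subtracting fixed costs: EBIT = $907,088.00 − $382,200 = $524,888.00.
Interest = $285,152.00, so EBIT − I = $239,736.00.
Degree of combined leverage = contribution ÷ (EBIT − I) = $907,088.00 ÷ $239,736.00 = 3.7837.
%ΔEPS = DCL × %ΔSales = 3.7837 × -15.7% = -59.4%.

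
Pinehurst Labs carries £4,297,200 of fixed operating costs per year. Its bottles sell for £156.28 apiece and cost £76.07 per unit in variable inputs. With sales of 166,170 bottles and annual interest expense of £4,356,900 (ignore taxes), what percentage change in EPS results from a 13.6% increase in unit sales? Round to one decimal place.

+38.8%

Contribution at this volume is 166,170 × £80.21 = £13,328,495.70.
Subtracting fixed costs: EBIT = £13,328,495.70 − £4,297,200 = £9,031,295.70.
Interest = £4,356,900.00, so EBIT − I = £4,674,395.70.
DCL = total CM / (EBIT − I) = £13,328,495.70 / £4,674,395.70 = 2.8514.
%ΔEPS = DCL × %ΔSales = 2.8514 × +13.6% = +38.8%.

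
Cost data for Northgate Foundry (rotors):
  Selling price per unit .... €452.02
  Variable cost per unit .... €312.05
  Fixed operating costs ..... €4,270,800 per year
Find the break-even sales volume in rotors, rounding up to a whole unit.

30,513 rotors

Unit CM = price − variable cost = €452.02 − €312.05 = €139.97.
Break-even volume = fixed costs ÷ CM per unit = €4,270,800 ÷ €139.97 = 30,512.25, so 30,513 rotors.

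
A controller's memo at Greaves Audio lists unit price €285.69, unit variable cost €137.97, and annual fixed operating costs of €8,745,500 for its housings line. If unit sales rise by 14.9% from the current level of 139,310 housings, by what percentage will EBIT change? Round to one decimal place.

+25.9%

At 139,310 units, contribution = 139,310 × €147.72 = €20,578,873.20.
EBIT = €20,578,873.20 − €8,745,500 = €11,833,373.20.
DOL = contribution ÷ EBIT = €20,578,873.20 ÷ €11,833,373.20 = 1.7391.
%ΔEBIT = DOL × %ΔSales = 1.7391 × +14.9% = +25.9%.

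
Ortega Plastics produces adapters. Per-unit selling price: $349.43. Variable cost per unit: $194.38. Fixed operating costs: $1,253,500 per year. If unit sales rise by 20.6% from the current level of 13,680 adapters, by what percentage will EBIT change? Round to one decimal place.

Total contribution margin = 13,680 × $155.05 = $2,121,084.00.
EBIT = $2,121,084.00 − $1,253,500 = $867,584.00.
Degree of operating leverage = $2,121,084.00 / $867,584.00 = 2.4448.
Operating income changes by 2.4448 × +20.6% = +50.4%.

+50.4%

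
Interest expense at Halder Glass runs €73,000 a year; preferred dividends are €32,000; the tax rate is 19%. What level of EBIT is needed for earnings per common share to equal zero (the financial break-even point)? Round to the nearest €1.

€112,506

Grossing the preferred dividend up to pre-tax terms: €32,000 / (1 − 0.19) = €39,506.17.
EPS = 0 when EBIT covers interest plus the pre-tax preferred burden: €73,000 + €39,506.17 = €112,506.17.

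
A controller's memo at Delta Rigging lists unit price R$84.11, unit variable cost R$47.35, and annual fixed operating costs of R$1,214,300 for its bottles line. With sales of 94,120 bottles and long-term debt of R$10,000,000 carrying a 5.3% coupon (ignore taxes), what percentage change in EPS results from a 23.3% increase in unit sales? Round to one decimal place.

+47.0%

Contribution at this volume is 94,120 × R$36.76 = R$3,459,851.20.
EBIT = R$3,459,851.20 − R$1,214,300 = R$2,245,551.20.
After interest of R$530,000.00, pre-tax earnings = R$1,715,551.20.
DCL = total CM / (EBIT − I) = R$3,459,851.20 / R$1,715,551.20 = 2.0168.
EPS therefore changes by 2.0168 × (+23.3%) = +47.0%.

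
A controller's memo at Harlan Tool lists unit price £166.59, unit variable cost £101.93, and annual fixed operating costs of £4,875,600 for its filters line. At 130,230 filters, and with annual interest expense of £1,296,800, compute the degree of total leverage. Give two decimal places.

Total contribution margin = 130,230 × £64.66 = £8,420,671.80.
EBIT = £8,420,671.80 − £4,875,600 = £3,545,071.80. Interest = £1,296,800.00.
DOL = £8,420,671.80 ÷ £3,545,071.80 = 2.3753; DFL = £3,545,071.80 ÷ £2,248,271.80 = 1.5768.
Combined leverage = 2.3753 × 1.5768 = 3.7454.

3.75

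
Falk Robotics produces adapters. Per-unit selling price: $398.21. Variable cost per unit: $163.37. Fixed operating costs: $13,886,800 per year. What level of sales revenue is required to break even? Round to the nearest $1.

$23,547,363

Contribution margin per unit = $398.21 − $163.37 = $234.84, a CM ratio of $234.84 ÷ $398.21 = 0.5897.
Break-even sales = FC ÷ CM ratio = $13,886,800 × $398.21 / $234.84 = $23,547,363.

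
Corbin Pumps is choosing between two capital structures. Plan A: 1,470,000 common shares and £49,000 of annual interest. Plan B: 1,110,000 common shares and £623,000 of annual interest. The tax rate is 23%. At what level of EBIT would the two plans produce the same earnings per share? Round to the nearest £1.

£2,392,833

At indifference, (EBIT − 49,000)(1 − t)/1,470,000 = (EBIT − 623,000)(1 − t)/1,110,000.
Cancelling (1 − t) and cross-multiplying: 1,110,000·(EBIT − 49,000) = 1,470,000·(EBIT − 623,000).
Solving, EBIT = (623,000·1,470,000 − 49,000·1,110,000) / (1,470,000 − 1,110,000) = 861,420,000,000 / 360,000 = 2,392,833.33.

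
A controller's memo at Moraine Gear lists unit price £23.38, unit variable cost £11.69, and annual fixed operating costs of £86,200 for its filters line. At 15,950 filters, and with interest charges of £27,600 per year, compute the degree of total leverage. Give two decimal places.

Total contribution margin = 15,950 × £11.69 = £186,455.50.
Operating income = contribution − fixed costs = £186,455.50 − £86,200 = £100,255.50. Interest = £27,600.00.
DOL = £186,455.50 ÷ £100,255.50 = 1.8598; DFL = £100,255.50 ÷ £72,655.50 = 1.3799.
Combined leverage = 1.8598 × 1.3799 = 2.5663.

2.57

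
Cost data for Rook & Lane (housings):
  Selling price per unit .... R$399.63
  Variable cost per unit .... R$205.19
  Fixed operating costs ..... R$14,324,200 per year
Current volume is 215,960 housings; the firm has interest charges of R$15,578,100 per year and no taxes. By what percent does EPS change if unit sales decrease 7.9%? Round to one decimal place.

At 215,960 units, contribution = 215,960 × R$194.44 = R$41,991,262.40.
EBIT = R$41,991,262.40 − R$14,324,200 = R$27,667,062.40.
Interest = R$15,578,100.00, so EBIT − I = R$12,088,962.40.
DCL = total CM / (EBIT − I) = R$41,991,262.40 / R$12,088,962.40 = 3.4735.
EPS therefore changes by 3.4735 × (-7.9%) = -27.4%.

-27.4%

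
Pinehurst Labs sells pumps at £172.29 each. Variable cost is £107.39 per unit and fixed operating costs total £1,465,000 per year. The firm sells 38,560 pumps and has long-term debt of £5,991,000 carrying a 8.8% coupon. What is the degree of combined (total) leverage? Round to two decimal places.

Total contribution margin = 38,560 × £64.90 = £2,502,544.00.
EBIT = £2,502,544.00 − £1,465,000 = £1,037,544.00. Interest = £527,208.00.
DOL = £2,502,544.00 ÷ £1,037,544.00 = 2.4120; DFL = £1,037,544.00 ÷ £510,336.00 = 2.0331.
DCL = DOL × DFL = 2.4120 × 2.0331 = 4.9038.

4.90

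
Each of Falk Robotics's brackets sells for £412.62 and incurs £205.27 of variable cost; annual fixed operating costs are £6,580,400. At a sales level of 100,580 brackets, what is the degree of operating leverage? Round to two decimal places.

1.46

At 100,580 units, contribution = 100,580 × £207.35 = £20,855,263.00.
EBIT = £20,855,263.00 − £6,580,400 = £14,274,863.00.
Degree of operating leverage = £20,855,263.00 / £14,274,863.00 = 1.4610.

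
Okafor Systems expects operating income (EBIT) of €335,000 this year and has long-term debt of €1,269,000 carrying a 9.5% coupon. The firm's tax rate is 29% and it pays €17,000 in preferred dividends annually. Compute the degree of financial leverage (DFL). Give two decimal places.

1.76

Interest = €120,555.00.
Preferred dividends grossed up pre-tax: €17,000 / (1 − 0.29) = €23,943.66.
DFL = EBIT ÷ [EBIT − I − D_p/(1−t)] = €335,000 ÷ [€335,000 − €120,555.00 − €23,943.66] = €335,000 ÷ €190,501.34 = 1.7585.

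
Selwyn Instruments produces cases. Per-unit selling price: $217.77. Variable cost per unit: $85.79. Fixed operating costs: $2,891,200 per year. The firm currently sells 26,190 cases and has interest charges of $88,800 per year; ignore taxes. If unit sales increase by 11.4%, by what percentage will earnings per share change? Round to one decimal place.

+82.7%

Total contribution margin = 26,190 × $131.98 = $3,456,556.20.
EBIT = $3,456,556.20 − $2,891,200 = $565,356.20.
After interest of $88,800.00, pre-tax earnings = $476,556.20.
Degree of combined leverage = contribution ÷ (EBIT − I) = $3,456,556.20 ÷ $476,556.20 = 7.2532.
%ΔEPS = DCL × %ΔSales = 7.2532 × +11.4% = +82.7%.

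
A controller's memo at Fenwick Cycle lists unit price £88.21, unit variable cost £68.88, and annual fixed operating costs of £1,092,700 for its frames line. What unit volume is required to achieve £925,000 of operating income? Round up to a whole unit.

Each unit contributes £88.21 − £68.88 = £19.33.
Required volume = (fixed costs + target profit) ÷ CM = (£1,092,700 + £925,000) ÷ £19.33 = 104,381.79, so 104,382 frames.

104,382 frames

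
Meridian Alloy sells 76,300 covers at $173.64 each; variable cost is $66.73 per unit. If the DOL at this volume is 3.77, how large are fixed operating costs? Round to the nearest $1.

$5,993,511

Total contribution margin = 76,300 × $106.91 = $8,157,233.00.
Since DOL = CM ÷ EBIT, EBIT = $8,157,233.00 ÷ 3.77 = $2,163,722.28.
And FC = contribution − EBIT = $8,157,233.00 − $2,163,722.28 = $5,993,511.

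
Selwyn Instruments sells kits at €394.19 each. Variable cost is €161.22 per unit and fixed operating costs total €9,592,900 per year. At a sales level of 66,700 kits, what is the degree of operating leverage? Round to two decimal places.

Contribution at this volume is 66,700 × €232.97 = €15,539,099.00.
Operating income = contribution − fixed costs = €15,539,099.00 − €9,592,900 = €5,946,199.00.
So DOL = total CM / EBIT = €15,539,099.00 / €5,946,199.00 = 2.6133.

2.61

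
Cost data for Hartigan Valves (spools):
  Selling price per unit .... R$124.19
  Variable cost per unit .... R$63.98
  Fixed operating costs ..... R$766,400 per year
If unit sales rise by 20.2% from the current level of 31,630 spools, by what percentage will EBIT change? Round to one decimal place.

Contribution at this volume is 31,630 × R$60.21 = R$1,904,442.30.
Operating income = contribution − fixed costs = R$1,904,442.30 − R$766,400 = R$1,138,042.30.
So DOL = total CM / EBIT = R$1,904,442.30 / R$1,138,042.30 = 1.6734.
%ΔEBIT = DOL × %ΔSales = 1.6734 × +20.2% = +33.8%.

+33.8%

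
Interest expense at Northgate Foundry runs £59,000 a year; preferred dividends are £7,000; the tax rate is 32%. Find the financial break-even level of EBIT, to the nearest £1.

£69,294

Preferred dividends are paid after tax, so their pre-tax equivalent is £7,000 ÷ (1 − 0.32) = £10,294.12.
Financial break-even EBIT = interest + D_p ÷ (1 − t) = £59,000 + £10,294.12 = £69,294.12.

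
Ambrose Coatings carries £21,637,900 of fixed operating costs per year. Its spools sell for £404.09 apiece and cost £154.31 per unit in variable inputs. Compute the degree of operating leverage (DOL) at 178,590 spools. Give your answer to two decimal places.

1.94

At 178,590 units, contribution = 178,590 × £249.78 = £44,608,210.20.
Operating income = contribution − fixed costs = £44,608,210.20 − £21,637,900 = £22,970,310.20.
Degree of operating leverage = £44,608,210.20 / £22,970,310.20 = 1.9420.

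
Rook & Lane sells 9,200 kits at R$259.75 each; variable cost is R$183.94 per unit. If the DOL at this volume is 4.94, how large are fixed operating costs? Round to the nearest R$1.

Contribution at this volume is 9,200 × R$75.81 = R$697,452.00.
Since DOL = CM ÷ EBIT, EBIT = R$697,452.00 ÷ 4.94 = R$141,184.62.
Fixed costs = CM − EBIT = R$697,452.00 − R$141,184.62 = R$556,267.

R$556,267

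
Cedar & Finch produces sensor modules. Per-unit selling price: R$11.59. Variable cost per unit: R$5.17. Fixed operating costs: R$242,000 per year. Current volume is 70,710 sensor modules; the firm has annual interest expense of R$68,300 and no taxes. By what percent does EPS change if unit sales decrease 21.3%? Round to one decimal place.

-67.3%

At 70,710 units, contribution = 70,710 × R$6.42 = R$453,958.20.
Operating income = contribution − fixed costs = R$453,958.20 − R$242,000 = R$211,958.20.
After interest of R$68,300.00, pre-tax earnings = R$143,658.20.
Degree of combined leverage = contribution ÷ (EBIT − I) = R$453,958.20 ÷ R$143,658.20 = 3.1600.
EPS therefore changes by 3.1600 × (-21.3%) = -67.3%.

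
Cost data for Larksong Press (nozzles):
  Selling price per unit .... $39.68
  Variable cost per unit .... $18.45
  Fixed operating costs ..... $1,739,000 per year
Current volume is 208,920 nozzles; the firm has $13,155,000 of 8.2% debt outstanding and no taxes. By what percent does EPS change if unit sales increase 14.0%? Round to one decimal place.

At 208,920 units, contribution = 208,920 × $21.23 = $4,435,371.60.
Operating income = contribution − fixed costs = $4,435,371.60 − $1,739,000 = $2,696,371.60.
After interest of $1,078,710.00, pre-tax earnings = $1,617,661.60.
Degree of combined leverage = contribution ÷ (EBIT − I) = $4,435,371.60 ÷ $1,617,661.60 = 2.7418.
%ΔEPS = DCL × %ΔSales = 2.7418 × +14.0% = +38.4%.

+38.4%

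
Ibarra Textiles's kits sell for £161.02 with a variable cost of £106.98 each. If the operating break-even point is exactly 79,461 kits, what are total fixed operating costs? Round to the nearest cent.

£4,294,072.44

Unit CM = price − variable cost = £161.02 − £106.98 = £54.04.
Fixed costs = break-even units × CM = 79,461 × £54.04 = £4,294,072.44.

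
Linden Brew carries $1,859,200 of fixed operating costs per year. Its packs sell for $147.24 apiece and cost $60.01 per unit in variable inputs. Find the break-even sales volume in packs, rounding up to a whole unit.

Contribution margin per unit = $147.24 − $60.01 = $87.23.
Break-even volume = fixed costs ÷ CM per unit = $1,859,200 ÷ $87.23 = 21,313.77, so 21,314 packs.

21,314 packs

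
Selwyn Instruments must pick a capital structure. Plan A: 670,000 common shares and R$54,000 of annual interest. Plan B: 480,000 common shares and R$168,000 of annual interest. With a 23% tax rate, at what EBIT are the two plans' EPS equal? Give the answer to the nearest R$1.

R$456,000

Set EPS_A = EPS_B: (EBIT − R$54,000)(1 − 0.23) ÷ 670,000 = (EBIT − R$168,000)(1 − 0.23) ÷ 480,000.
The (1 − t) factor cancels: (EBIT − 54,000) × 480,000 = (EBIT − 168,000) × 670,000.
EBIT × (670,000 − 480,000) = 168,000 × 670,000 − 54,000 × 480,000 = 86,640,000,000, so EBIT = 86,640,000,000 ÷ 190,000 = 456,000.00.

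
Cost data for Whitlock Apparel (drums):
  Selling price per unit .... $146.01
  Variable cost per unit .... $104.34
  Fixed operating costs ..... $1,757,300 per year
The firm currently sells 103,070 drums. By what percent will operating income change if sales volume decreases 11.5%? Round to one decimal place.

At 103,070 units, contribution = 103,070 × $41.67 = $4,294,926.90.
EBIT = $4,294,926.90 − $1,757,300 = $2,537,626.90.
DOL = contribution ÷ EBIT = $4,294,926.90 ÷ $2,537,626.90 = 1.6925.
%ΔEBIT = DOL × %ΔSales = 1.6925 × -11.5% = -19.5%.

-19.5%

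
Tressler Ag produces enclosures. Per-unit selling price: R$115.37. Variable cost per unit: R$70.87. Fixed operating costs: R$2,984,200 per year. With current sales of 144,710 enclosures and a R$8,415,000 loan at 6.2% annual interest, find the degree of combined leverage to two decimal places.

At 144,710 units, contribution = 144,710 × R$44.50 = R$6,439,595.00.
EBIT = R$6,439,595.00 − R$2,984,200 = R$3,455,395.00. Interest = R$521,730.00, so EBIT − I = R$2,933,665.00.
Degree of total leverage = total CM / (EBIT − interest) = R$6,439,595.00 / R$2,933,665.00 = 2.1951.

2.20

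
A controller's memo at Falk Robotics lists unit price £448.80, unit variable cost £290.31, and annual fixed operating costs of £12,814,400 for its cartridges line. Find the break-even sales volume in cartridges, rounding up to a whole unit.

80,854 cartridges

Each unit contributes £448.80 − £290.31 = £158.49.
Units to break even: £12,814,400 ÷ £158.49 = 80,853.05, rounded up to 80,854.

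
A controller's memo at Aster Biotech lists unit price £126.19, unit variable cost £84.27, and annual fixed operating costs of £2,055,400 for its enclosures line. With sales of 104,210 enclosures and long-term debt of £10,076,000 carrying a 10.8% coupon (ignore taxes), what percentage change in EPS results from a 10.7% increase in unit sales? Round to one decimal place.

+38.2%

At 104,210 units, contribution = 104,210 × £41.92 = £4,368,483.20.
EBIT = £4,368,483.20 − £2,055,400 = £2,313,083.20.
After interest of £1,088,208.00, pre-tax earnings = £1,224,875.20.
DCL = total CM / (EBIT − I) = £4,368,483.20 / £1,224,875.20 = 3.5665.
%ΔEPS = DCL × %ΔSales = 3.5665 × +10.7% = +38.2%.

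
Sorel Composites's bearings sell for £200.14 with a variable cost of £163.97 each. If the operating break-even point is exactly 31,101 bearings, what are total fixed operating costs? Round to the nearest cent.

Contribution margin per unit = £200.14 − £163.97 = £36.17.
Since BE = FC / CM, FC = 31,101 × £36.17 = £1,124,923.17.

£1,124,923.17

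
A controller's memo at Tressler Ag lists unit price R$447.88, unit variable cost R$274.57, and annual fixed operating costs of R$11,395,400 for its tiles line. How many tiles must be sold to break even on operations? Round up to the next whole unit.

Unit CM = price − variable cost = R$447.88 − R$274.57 = R$173.31.
Units to break even: R$11,395,400 ÷ R$173.31 = 65,751.54, rounded up to 65,752.

65,752 tiles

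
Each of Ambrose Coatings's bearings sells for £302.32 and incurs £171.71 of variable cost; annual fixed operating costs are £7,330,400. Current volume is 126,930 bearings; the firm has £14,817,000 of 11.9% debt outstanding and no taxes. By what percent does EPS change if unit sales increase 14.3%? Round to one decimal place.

+31.7%

At 126,930 units, contribution = 126,930 × £130.61 = £16,578,327.30.
EBIT = £16,578,327.30 − £7,330,400 = £9,247,927.30.
After interest of £1,763,223.00, pre-tax earnings = £7,484,704.30.
Degree of combined leverage = contribution ÷ (EBIT − I) = £16,578,327.30 ÷ £7,484,704.30 = 2.2150.
%ΔEPS = DCL × %ΔSales = 2.2150 × +14.3% = +31.7%.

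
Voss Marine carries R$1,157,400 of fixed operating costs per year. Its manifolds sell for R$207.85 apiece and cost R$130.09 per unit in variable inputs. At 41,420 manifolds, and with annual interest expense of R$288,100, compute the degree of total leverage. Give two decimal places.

Contribution at this volume is 41,420 × R$77.76 = R$3,220,819.20.
Subtracting fixed costs: EBIT = R$3,220,819.20 − R$1,157,400 = R$2,063,419.20. Interest = R$288,100.00, so EBIT − I = R$1,775,319.20.
Degree of total leverage = total CM / (EBIT − interest) = R$3,220,819.20 / R$1,775,319.20 = 1.8142.

1.81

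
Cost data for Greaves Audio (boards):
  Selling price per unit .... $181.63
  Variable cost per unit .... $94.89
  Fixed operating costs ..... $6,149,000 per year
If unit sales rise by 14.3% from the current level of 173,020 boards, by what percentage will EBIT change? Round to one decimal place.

+24.2%

Total contribution margin = 173,020 × $86.74 = $15,007,754.80.
EBIT = $15,007,754.80 − $6,149,000 = $8,858,754.80.
Degree of operating leverage = $15,007,754.80 / $8,858,754.80 = 1.6941.
%ΔEBIT = DOL × %ΔSales = 1.6941 × +14.3% = +24.2%.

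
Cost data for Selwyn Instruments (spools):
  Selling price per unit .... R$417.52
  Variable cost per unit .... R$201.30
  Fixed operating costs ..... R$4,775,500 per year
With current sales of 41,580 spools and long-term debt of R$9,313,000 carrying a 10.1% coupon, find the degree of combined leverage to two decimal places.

At 41,580 units, contribution = 41,580 × R$216.22 = R$8,990,427.60.
Operating income = contribution − fixed costs = R$8,990,427.60 − R$4,775,500 = R$4,214,927.60. Interest = R$940,613.00.
DOL = R$8,990,427.60 ÷ R$4,214,927.60 = 2.1330; DFL = R$4,214,927.60 ÷ R$3,274,314.60 = 1.2873.
Combined leverage = 2.1330 × 1.2873 = 2.7458.

2.75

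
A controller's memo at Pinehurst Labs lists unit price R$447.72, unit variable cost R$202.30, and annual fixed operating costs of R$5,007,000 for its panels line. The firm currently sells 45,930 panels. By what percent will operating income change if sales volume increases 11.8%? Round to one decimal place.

Total contribution margin = 45,930 × R$245.42 = R$11,272,140.60.
Subtracting fixed costs: EBIT = R$11,272,140.60 − R$5,007,000 = R$6,265,140.60.
So DOL = total CM / EBIT = R$11,272,140.60 / R$6,265,140.60 = 1.7992.
Operating income changes by 1.7992 × +11.8% = +21.2%.

+21.2%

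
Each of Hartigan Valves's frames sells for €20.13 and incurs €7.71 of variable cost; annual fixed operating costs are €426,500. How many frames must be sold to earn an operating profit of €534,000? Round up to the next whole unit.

77,335 frames

Contribution margin per unit = €20.13 − €7.71 = €12.42.
Required volume = (fixed costs + target profit) ÷ CM = (€426,500 + €534,000) ÷ €12.42 = 77,334.94, so 77,335 frames.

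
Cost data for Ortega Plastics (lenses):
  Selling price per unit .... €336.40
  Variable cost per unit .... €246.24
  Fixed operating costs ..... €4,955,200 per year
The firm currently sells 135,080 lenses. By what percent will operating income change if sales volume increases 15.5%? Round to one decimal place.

Contribution at this volume is 135,080 × €90.16 = €12,178,812.80.
Operating income = contribution − fixed costs = €12,178,812.80 − €4,955,200 = €7,223,612.80.
So DOL = total CM / EBIT = €12,178,812.80 / €7,223,612.80 = 1.6860.
So EBIT moves 1.6860 × (+15.5%) = +26.1%.

+26.1%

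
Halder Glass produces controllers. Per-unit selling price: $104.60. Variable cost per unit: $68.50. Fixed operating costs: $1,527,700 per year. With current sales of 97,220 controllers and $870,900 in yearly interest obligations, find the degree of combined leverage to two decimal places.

Total contribution margin = 97,220 × $36.10 = $3,509,642.00.
EBIT = $3,509,642.00 − $1,527,700 = $1,981,942.00. Interest = $870,900.00, so EBIT − I = $1,111,042.00.
Degree of total leverage = total CM / (EBIT − interest) = $3,509,642.00 / $1,111,042.00 = 3.1589.

3.16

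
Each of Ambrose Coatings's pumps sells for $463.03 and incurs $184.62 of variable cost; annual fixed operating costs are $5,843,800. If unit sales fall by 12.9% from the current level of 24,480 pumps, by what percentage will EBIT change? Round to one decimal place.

-90.5%

At 24,480 units, contribution = 24,480 × $278.41 = $6,815,476.80.
Operating income = contribution − fixed costs = $6,815,476.80 − $5,843,800 = $971,676.80.
DOL = contribution ÷ EBIT = $6,815,476.80 ÷ $971,676.80 = 7.0141.
%ΔEBIT = DOL × %ΔSales = 7.0141 × -12.9% = -90.5%.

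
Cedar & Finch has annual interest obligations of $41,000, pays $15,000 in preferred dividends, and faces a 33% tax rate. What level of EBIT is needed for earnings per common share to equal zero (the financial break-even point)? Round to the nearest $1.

Grossing the preferred dividend up to pre-tax terms: $15,000 / (1 − 0.33) = $22,388.06.
Financial break-even EBIT = interest + D_p ÷ (1 − t) = $41,000 + $22,388.06 = $63,388.06.

$63,388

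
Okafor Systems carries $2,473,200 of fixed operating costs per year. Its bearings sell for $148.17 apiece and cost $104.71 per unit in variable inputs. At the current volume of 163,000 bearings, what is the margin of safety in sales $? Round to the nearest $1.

Contribution margin per unit = $148.17 − $104.71 = $43.46. Break-even units = $2,473,200 ÷ $43.46 = 56,907.50; break-even revenue = 56,907.50 × $148.17 = $8,431,984.45.
Actual sales revenue = 163,000 × $148.17 = $24,151,710.00.
Margin of safety = $24,151,710.00 − $8,431,984.45 = $15,719,726.

$15,719,726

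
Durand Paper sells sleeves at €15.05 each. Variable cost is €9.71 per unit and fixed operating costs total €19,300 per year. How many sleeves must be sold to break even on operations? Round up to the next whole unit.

3,615 sleeves

Each unit contributes €15.05 − €9.71 = €5.34.
Break-even volume = fixed costs ÷ CM per unit = €19,300 ÷ €5.34 = 3,614.23, so 3,615 sleeves.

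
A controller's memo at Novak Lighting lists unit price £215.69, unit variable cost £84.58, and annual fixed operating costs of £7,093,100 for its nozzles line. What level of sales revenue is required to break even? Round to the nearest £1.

Contribution margin per unit = £215.69 − £84.58 = £131.11, a CM ratio of £131.11 ÷ £215.69 = 0.6079.
Break-even revenue = fixed costs × price ÷ CM = £7,093,100 × £215.69 ÷ £131.11 = £11,668,910.

£11,668,910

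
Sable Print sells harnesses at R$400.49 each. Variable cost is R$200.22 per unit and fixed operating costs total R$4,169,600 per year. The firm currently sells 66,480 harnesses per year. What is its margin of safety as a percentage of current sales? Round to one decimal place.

Each unit contributes R$400.49 − R$200.22 = R$200.27. Break-even units = R$4,169,600 ÷ R$200.27 = 20,819.89; break-even revenue = 20,819.89 × R$400.49 = R$8,338,159.01.
Current sales = 66,480 × R$400.49 = R$26,624,575.20.
Margin of safety = (R$26,624,575.20 − R$8,338,159.01) ÷ R$26,624,575.20 = 68.7%.

68.7%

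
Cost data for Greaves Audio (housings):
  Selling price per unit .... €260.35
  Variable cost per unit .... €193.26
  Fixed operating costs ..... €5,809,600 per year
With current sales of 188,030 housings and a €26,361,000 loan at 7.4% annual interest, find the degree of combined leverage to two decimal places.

2.60

Contribution at this volume is 188,030 × €67.09 = €12,614,932.70.
Subtracting fixed costs: EBIT = €12,614,932.70 − €5,809,600 = €6,805,332.70. Interest = €1,950,714.00.
DOL = €12,614,932.70 ÷ €6,805,332.70 = 1.8537; DFL = €6,805,332.70 ÷ €4,854,618.70 = 1.4018.
Combined leverage = 1.8537 × 1.4018 = 2.5985.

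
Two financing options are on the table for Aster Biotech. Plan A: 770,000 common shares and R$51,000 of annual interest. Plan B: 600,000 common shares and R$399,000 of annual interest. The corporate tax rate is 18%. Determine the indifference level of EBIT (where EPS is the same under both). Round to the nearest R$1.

R$1,627,235

Set EPS_A = EPS_B: (EBIT − R$51,000)(1 − 0.18) ÷ 770,000 = (EBIT − R$399,000)(1 − 0.18) ÷ 600,000.
The (1 − t) factor cancels: (EBIT − 51,000) × 600,000 = (EBIT − 399,000) × 770,000.
Solving, EBIT = (399,000·770,000 − 51,000·600,000) / (770,000 − 600,000) = 276,630,000,000 / 170,000 = 1,627,235.29.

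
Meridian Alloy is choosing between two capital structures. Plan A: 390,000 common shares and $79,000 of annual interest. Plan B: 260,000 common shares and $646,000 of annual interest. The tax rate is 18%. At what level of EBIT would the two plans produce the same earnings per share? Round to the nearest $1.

Set EPS_A = EPS_B: (EBIT − $79,000)(1 − 0.18) ÷ 390,000 = (EBIT − $646,000)(1 − 0.18) ÷ 260,000.
The (1 − t) factor cancels: (EBIT − 79,000) × 260,000 = (EBIT − 646,000) × 390,000.
Solving, EBIT = (646,000·390,000 − 79,000·260,000) / (390,000 − 260,000) = 231,400,000,000 / 130,000 = 1,780,000.00.

$1,780,000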